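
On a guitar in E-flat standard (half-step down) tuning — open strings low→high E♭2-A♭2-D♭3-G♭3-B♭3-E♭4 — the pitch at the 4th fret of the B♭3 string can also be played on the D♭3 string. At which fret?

Fret 4 on B♭3 is MIDI 58 + 4 = 62 (D4). On the D♭3 string (open MIDI 49), that pitch is 62 − 49 = fret 13.

13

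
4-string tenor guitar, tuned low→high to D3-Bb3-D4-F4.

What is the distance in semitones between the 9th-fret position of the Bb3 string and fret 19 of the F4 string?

Bb3 at fret 9 → G4 (MIDI 67); F4 at fret 19 → C6 (MIDI 84).
67 − 84 = -17, so the two pitches are 17 semitones apart, with C6 the higher.

17 semitones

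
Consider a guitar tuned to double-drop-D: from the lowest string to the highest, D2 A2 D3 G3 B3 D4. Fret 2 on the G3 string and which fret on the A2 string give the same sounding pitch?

G3 at fret 2 is G3 + 2 semitones = A3.
The open A2 string is 10 semitones below the open G3, so the same pitch on the A2 string lies at fret 2 + 10 = 12.

12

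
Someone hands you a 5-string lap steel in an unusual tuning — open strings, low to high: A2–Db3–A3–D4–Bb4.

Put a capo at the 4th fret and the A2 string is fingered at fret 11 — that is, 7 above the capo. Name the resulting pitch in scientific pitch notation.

The capo raises the open A2 by 4 semitones to Db3; fretting 7 more gives A2 + 4 + 7 = A2 + 11 semitones = Ab3.
(Also written G#.)

Ab3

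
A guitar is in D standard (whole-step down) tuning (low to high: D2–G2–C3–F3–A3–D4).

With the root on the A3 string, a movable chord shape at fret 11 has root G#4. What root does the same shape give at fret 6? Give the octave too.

Moving from fret 11 to fret 6 shifts the root by -5 semitones.
G#4 down 5 semitones is D#4.

D#4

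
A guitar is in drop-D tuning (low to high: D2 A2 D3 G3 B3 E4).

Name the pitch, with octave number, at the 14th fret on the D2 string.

Each fret is one semitone, so D2 + 14 = E3.

E3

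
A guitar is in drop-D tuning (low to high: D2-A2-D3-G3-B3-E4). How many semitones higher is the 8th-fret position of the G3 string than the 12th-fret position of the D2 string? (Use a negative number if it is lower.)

13 semitones

G3 at fret 8 → D#4 (MIDI 63); D2 at fret 12 → D3 (MIDI 50).
63 − 50 = 13, so the two pitches are 13 semitones apart.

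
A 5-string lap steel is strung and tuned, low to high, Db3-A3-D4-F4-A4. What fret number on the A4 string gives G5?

10

G5 is 10 semitones above the open A4 (A–Bb–B–C–…–F–Gb–G), so it sits at fret 10.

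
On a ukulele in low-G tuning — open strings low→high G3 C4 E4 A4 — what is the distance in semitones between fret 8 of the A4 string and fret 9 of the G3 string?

A4 at fret 8 → F5 (MIDI 77); G3 at fret 9 → E4 (MIDI 64).
77 − 64 = 13, so the two pitches are 13 semitones apart, with F5 the higher.

13 semitones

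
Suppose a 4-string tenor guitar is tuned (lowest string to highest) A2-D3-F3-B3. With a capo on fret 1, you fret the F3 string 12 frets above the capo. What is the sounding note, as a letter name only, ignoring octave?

F♯

The capo raises the open F3 by 1 semitone to F♯3; fretting 12 more gives F3 + 1 + 12 = F3 + 13 semitones, landing on F♯.
(Also written G♭.)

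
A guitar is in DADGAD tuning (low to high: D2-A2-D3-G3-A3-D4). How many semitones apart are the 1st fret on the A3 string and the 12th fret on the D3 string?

4 semitones

A3 at fret 1 → A#3 (MIDI 58); D3 at fret 12 → D4 (MIDI 62).
58 − 62 = -4, so the two pitches are 4 semitones apart, with D4 the higher.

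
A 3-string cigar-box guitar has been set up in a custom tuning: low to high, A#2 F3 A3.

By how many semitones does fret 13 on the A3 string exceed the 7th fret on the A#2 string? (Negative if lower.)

17 semitones

A3 at fret 13 → A#4 (MIDI 70); A#2 at fret 7 → F3 (MIDI 53).
70 − 53 = 17, so the two pitches are 17 semitones apart.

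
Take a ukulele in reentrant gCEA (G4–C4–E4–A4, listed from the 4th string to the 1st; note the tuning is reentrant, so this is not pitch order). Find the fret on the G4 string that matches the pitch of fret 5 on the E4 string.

Fret 5 on E4 is MIDI 64 + 5 = 69 (A4). On the G4 string (open MIDI 67), that pitch is 69 − 67 = fret 2.

2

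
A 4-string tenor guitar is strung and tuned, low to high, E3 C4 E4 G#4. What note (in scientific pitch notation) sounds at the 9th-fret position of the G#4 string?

F5

Each fret is one semitone, so G#4 + 9 = F5.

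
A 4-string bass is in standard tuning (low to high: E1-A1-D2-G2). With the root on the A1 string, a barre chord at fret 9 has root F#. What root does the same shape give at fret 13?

Moving from fret 9 to fret 13 shifts the root by 4 semitones.
F# up 4 semitones is A#.

A#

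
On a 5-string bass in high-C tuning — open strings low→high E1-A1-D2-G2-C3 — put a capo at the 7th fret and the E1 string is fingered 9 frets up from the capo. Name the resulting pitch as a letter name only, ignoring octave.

The capo raises the open E1 by 7 semitones to B1; fretting 9 more gives E1 + 7 + 9 = E1 + 16 semitones, landing on G♯.
(Also written A♭.)

G♯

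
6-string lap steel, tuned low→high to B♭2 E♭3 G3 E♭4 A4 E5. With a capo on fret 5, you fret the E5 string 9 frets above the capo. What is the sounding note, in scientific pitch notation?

The capo raises the open E5 by 5 semitones to A5; fretting 9 more gives E5 + 5 + 9 = E5 + 14 semitones = G♭6.
(Also written F♯.)

G♭6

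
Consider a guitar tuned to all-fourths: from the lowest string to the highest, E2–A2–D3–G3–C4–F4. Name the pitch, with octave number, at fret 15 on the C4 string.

The open C4 string plus 15 semitones: C–C#–D–D#–…–C#–D–D#.
The walk passes from B into C once, so the octave number goes from 4 to 5.
(Equivalently spelled Eb5.)

D#5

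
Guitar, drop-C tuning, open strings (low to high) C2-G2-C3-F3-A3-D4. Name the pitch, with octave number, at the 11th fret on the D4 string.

Each fret is one semitone, so D4 + 11 = C#5.
(Equivalently spelled Db5.)

C#5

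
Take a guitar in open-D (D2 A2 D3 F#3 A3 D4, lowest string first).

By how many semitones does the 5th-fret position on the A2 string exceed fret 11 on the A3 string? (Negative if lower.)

-18 semitones

A2 at fret 5 → D3 (MIDI 50); A3 at fret 11 → G#4 (MIDI 68).
50 − 68 = -18, so the two pitches are 18 semitones apart.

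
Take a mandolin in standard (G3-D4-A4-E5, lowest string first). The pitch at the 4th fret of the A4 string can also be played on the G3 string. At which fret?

18

Fret 4 on A4 is MIDI 69 + 4 = 73 (C#5). On the G3 string (open MIDI 55), that pitch is 73 − 55 = fret 18.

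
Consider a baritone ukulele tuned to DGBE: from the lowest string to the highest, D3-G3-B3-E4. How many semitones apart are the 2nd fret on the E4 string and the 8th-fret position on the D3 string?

8 semitones

E4 at fret 2 → F♯4 (MIDI 66); D3 at fret 8 → A♯3 (MIDI 58).
66 − 58 = 8, so the two pitches are 8 semitones apart, with F♯4 the higher.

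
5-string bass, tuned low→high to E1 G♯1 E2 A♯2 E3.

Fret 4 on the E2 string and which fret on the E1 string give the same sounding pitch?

Fret 4 on E2 is MIDI 40 + 4 = 44 (G♯2). On the E1 string (open MIDI 28), that pitch is 44 − 28 = fret 16.

16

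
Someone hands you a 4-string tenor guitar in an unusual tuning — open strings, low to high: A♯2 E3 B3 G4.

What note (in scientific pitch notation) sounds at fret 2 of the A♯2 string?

Each fret is one semitone, so A♯2 + 2 = C3.

C3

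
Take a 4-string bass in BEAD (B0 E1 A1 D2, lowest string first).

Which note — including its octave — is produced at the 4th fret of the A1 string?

C#2

Each fret is one semitone, so A1 + 4 = C#2.
(Equivalently spelled Db2.)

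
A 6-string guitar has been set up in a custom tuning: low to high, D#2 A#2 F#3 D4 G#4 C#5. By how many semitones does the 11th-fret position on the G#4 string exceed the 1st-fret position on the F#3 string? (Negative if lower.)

G#4 at fret 11 → G5 (MIDI 79); F#3 at fret 1 → G3 (MIDI 55).
79 − 55 = 24, so the two pitches are 24 semitones apart.

24 semitones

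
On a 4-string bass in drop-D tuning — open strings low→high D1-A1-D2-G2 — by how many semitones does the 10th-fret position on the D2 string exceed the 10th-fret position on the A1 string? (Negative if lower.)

5 semitones

D2 at fret 10 → C3 (MIDI 48); A1 at fret 10 → G2 (MIDI 43).
48 − 43 = 5, so the two pitches are 5 semitones apart.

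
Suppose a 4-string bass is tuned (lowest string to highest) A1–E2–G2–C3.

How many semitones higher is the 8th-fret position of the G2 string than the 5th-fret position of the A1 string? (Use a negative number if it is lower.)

13 semitones

G2 at fret 8 → D#3 (MIDI 51); A1 at fret 5 → D2 (MIDI 38).
51 − 38 = 13, so the two pitches are 13 semitones apart.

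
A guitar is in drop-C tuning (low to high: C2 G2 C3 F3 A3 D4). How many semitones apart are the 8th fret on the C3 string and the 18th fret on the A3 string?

19 semitones

C3 at fret 8 → G#3 (MIDI 56); A3 at fret 18 → D#5 (MIDI 75).
56 − 75 = -19, so the two pitches are 19 semitones apart, with D#5 the higher.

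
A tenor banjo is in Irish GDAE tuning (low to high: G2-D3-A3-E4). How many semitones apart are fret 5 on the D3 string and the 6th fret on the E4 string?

15 semitones

D3 at fret 5 → G3 (MIDI 55); E4 at fret 6 → A♯4 (MIDI 70).
55 − 70 = -15, so the two pitches are 15 semitones apart, with A♯4 the higher.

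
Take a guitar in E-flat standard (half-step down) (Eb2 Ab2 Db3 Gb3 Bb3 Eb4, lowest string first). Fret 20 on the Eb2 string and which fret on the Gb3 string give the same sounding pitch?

Eb2 at fret 20 is Eb2 + 20 semitones = B3.
The open Gb3 string is 15 semitones above the open Eb2, so the same pitch on the Gb3 string lies at fret 20 − 15 = 5.

5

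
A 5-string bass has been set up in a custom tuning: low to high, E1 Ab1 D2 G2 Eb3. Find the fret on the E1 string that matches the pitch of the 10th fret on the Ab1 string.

14

Fret 10 on Ab1 is MIDI 32 + 10 = 42 (Gb2). On the E1 string (open MIDI 28), that pitch is 42 − 28 = fret 14.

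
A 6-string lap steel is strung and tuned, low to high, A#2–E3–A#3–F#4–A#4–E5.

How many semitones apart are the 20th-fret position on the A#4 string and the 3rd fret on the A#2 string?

41 semitones

A#4 at fret 20 → F#6 (MIDI 90); A#2 at fret 3 → C#3 (MIDI 49).
90 − 49 = 41, so the two pitches are 41 semitones apart, with F#6 the higher.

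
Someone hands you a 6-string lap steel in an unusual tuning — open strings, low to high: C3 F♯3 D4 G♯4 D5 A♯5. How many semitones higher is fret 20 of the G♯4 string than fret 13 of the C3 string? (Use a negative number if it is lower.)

G♯4 at fret 20 → E6 (MIDI 88); C3 at fret 13 → C♯4 (MIDI 61).
88 − 61 = 27, so the two pitches are 27 semitones apart.

27 semitones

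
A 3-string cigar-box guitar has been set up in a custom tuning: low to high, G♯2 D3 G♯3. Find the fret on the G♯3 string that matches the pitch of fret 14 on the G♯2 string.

2

G♯2 at fret 14 is G♯2 + 14 semitones = A♯3.
The open G♯3 string is 12 semitones above the open G♯2, so the same pitch on the G♯3 string lies at fret 14 − 12 = 2.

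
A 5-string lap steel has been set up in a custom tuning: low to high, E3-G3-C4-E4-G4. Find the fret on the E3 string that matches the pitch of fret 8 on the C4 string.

16

C4 at fret 8 is C4 + 8 semitones = G♯4.
The open E3 string is 8 semitones below the open C4, so the same pitch on the E3 string lies at fret 8 + 8 = 16.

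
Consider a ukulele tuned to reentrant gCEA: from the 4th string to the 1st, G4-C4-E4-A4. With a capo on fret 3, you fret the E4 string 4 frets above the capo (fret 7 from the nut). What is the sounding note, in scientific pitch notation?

The capo raises the open E4 by 3 semitones to G4; fretting 4 more gives E4 + 3 + 4 = E4 + 7 semitones = B4.

B4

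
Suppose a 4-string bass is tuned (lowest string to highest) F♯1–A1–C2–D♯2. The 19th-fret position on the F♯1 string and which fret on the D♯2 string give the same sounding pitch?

F♯1 at fret 19 is F♯1 + 19 semitones = C♯3.
The open D♯2 string is 9 semitones above the open F♯1, so the same pitch on the D♯2 string lies at fret 19 − 9 = 10.

10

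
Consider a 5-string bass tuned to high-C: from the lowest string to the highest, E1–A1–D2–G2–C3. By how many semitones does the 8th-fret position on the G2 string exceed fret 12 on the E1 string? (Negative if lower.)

11 semitones

G2 at fret 8 → D♯3 (MIDI 51); E1 at fret 12 → E2 (MIDI 40).
51 − 40 = 11, so the two pitches are 11 semitones apart.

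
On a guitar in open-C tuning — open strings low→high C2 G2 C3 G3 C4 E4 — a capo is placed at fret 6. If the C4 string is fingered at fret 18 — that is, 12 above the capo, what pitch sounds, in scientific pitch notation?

F#5

The capo raises the open C4 by 6 semitones to F#4; fretting 12 more gives C4 + 6 + 12 = C4 + 18 semitones = F#5.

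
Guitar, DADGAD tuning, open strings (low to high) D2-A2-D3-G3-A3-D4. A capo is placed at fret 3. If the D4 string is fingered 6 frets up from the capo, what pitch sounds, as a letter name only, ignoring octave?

B

The capo raises the open D4 by 3 semitones to F4; fretting 6 more gives D4 + 3 + 6 = D4 + 9 semitones, landing on B.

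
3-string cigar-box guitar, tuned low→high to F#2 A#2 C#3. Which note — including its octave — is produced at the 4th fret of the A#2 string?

The open A#2 string plus 4 semitones: A#–B–C–C#–D.
The walk passes from B into C once, so the octave number goes from 2 to 3.

D3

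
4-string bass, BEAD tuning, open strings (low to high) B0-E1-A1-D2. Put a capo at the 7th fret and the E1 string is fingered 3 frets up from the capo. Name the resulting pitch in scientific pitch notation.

D2

The capo raises the open E1 by 7 semitones to B1; fretting 3 more gives E1 + 7 + 3 = E1 + 10 semitones = D2.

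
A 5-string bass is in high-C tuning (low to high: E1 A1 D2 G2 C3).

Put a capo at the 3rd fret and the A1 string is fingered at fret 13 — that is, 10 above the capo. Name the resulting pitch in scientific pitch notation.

The capo raises the open A1 by 3 semitones to C2; fretting 10 more gives A1 + 3 + 10 = A1 + 13 semitones = A#2.

A#2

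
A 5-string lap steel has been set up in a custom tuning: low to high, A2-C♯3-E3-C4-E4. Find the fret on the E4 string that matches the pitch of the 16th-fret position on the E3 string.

Fret 16 on E3 is MIDI 52 + 16 = 68 (G♯4). On the E4 string (open MIDI 64), that pitch is 68 − 64 = fret 4.

4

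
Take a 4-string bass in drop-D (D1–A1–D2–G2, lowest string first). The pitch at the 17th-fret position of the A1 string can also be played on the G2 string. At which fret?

Fret 17 on A1 is MIDI 33 + 17 = 50 (D3). On the G2 string (open MIDI 43), that pitch is 50 − 43 = fret 7.

7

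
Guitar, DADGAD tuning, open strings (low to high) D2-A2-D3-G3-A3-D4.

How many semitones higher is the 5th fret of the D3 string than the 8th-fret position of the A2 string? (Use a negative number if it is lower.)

2 semitones

D3 at fret 5 → G3 (MIDI 55); A2 at fret 8 → F3 (MIDI 53).
55 − 53 = 2, so the two pitches are 2 semitones apart.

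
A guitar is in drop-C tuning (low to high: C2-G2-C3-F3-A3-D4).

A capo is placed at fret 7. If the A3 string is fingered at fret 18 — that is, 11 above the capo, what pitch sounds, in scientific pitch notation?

The capo raises the open A3 by 7 semitones to E4; fretting 11 more gives A3 + 7 + 11 = A3 + 18 semitones = D#5.

D#5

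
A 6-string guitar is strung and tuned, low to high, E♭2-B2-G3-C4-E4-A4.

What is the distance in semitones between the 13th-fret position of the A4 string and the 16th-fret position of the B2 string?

A4 at fret 13 → B♭5 (MIDI 82); B2 at fret 16 → E♭4 (MIDI 63).
82 − 63 = 19, so the two pitches are 19 semitones apart, with B♭5 the higher.

19 semitones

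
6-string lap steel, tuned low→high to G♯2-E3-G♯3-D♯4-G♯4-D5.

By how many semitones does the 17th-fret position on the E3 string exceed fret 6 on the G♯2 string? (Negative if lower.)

E3 at fret 17 → A4 (MIDI 69); G♯2 at fret 6 → D3 (MIDI 50).
69 − 50 = 19, so the two pitches are 19 semitones apart.

19 semitones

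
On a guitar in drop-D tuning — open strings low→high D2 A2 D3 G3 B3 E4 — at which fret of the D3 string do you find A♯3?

A♯3 is 8 semitones above the open D3 (D–D#–E–F–F#–G–G#–A–A#), so it sits at fret 8.

8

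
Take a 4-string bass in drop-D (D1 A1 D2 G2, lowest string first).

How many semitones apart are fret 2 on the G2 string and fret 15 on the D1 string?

4 semitones

G2 at fret 2 → A2 (MIDI 45); D1 at fret 15 → F2 (MIDI 41).
45 − 41 = 4, so the two pitches are 4 semitones apart, with A2 the higher.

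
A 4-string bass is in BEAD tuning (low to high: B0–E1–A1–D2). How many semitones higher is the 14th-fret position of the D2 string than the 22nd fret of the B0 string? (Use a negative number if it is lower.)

7 semitones

D2 at fret 14 → E3 (MIDI 52); B0 at fret 22 → A2 (MIDI 45).
52 − 45 = 7, so the two pitches are 7 semitones apart.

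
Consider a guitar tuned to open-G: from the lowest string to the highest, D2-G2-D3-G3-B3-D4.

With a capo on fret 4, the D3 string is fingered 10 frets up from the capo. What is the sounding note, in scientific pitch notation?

The capo raises the open D3 by 4 semitones to F♯3; fretting 10 more gives D3 + 4 + 10 = D3 + 14 semitones = E4.

E4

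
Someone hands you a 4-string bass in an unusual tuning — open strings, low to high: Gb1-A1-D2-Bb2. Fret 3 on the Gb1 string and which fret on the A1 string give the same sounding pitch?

0

Fret 3 on Gb1 is MIDI 30 + 3 = 33 (A1). On the A1 string (open MIDI 33), that pitch is 33 − 33 = fret 0.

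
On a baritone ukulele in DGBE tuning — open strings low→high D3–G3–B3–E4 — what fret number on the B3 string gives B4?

12

B4 is 12 semitones above the open B3 (B–C–C#–D–…–A–A#–B), so it sits at fret 12.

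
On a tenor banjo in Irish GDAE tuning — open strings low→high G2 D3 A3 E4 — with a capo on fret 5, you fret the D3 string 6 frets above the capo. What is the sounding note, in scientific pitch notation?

The capo raises the open D3 by 5 semitones to G3; fretting 6 more gives D3 + 5 + 6 = D3 + 11 semitones = C#4.
(Also written Db.)

C#4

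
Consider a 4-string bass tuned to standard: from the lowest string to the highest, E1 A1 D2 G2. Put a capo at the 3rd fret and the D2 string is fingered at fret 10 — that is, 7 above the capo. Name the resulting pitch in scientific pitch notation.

The capo raises the open D2 by 3 semitones to F2; fretting 7 more gives D2 + 3 + 7 = D2 + 10 semitones = C3.

C3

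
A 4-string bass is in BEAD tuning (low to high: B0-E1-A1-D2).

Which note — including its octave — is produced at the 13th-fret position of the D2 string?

The open D2 string plus 13 semitones: D–D#–E–F–…–C#–D–D#.
The walk passes from B into C once, so the octave number goes from 2 to 3.
(Equivalently spelled Eb3.)

D#3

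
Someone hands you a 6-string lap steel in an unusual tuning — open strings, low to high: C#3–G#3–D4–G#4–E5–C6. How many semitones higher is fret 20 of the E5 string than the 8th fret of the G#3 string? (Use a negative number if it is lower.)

E5 at fret 20 → C7 (MIDI 96); G#3 at fret 8 → E4 (MIDI 64).
96 − 64 = 32, so the two pitches are 32 semitones apart.

32 semitones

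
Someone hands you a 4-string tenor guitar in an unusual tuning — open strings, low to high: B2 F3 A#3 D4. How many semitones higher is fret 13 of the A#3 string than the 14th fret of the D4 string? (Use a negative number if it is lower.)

-5 semitones

A#3 at fret 13 → B4 (MIDI 71); D4 at fret 14 → E5 (MIDI 76).
71 − 76 = -5, so the two pitches are 5 semitones apart.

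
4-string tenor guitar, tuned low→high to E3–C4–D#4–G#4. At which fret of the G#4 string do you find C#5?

C#5 is 5 semitones above the open G#4 (G#–A–A#–B–C–C#), so it sits at fret 5.

5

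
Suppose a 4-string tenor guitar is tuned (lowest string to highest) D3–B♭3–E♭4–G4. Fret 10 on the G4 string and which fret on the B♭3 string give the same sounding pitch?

19

G4 at fret 10 is G4 + 10 semitones = F5.
The open B♭3 string is 9 semitones below the open G4, so the same pitch on the B♭3 string lies at fret 10 + 9 = 19.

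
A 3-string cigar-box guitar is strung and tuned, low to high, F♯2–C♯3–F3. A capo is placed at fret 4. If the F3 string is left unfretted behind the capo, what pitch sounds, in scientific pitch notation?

The capo raises the open F3 by 4 semitones to A3; fretting 0 more gives F3 + 4 + 0 = F3 + 4 semitones = A3.

A3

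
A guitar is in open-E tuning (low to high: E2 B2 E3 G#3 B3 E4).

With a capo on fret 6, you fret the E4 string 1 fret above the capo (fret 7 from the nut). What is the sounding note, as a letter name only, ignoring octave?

B

The capo raises the open E4 by 6 semitones to A#4; fretting 1 more gives E4 + 6 + 1 = E4 + 7 semitones, landing on B.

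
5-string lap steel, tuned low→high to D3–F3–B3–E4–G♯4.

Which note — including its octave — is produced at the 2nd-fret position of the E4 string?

E4 is MIDI 64. Adding 2 gives 66, which is F♯4.
(Equivalently spelled G♭4.)

F♯4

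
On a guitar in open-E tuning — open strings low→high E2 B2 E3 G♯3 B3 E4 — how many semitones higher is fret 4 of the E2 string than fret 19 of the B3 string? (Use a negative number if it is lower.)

-34 semitones

E2 at fret 4 → G♯2 (MIDI 44); B3 at fret 19 → F♯5 (MIDI 78).
44 − 78 = -34, so the two pitches are 34 semitones apart.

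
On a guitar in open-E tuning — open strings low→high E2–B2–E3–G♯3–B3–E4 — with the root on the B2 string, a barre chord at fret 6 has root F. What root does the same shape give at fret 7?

Moving from fret 6 to fret 7 shifts the root by 1 semitone.
F up 1 semitone is F♯.

F♯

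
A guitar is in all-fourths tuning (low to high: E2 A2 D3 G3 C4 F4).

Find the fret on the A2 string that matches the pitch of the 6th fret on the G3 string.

16

G3 at fret 6 is G3 + 6 semitones = C#4.
The open A2 string is 10 semitones below the open G3, so the same pitch on the A2 string lies at fret 6 + 10 = 16.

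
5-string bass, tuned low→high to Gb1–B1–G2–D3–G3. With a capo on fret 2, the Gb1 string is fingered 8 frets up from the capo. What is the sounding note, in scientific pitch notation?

The capo raises the open Gb1 by 2 semitones to Ab1; fretting 8 more gives Gb1 + 2 + 8 = Gb1 + 10 semitones = E2.

E2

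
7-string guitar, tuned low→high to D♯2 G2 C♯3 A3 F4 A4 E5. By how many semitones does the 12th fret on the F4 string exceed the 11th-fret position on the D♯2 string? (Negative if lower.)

27 semitones

F4 at fret 12 → F5 (MIDI 77); D♯2 at fret 11 → D3 (MIDI 50).
77 − 50 = 27, so the two pitches are 27 semitones apart.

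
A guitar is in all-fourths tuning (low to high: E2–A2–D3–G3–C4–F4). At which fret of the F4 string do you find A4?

4

A4 is 4 semitones above the open F4 (F–F#–G–G#–A), so it sits at fret 4.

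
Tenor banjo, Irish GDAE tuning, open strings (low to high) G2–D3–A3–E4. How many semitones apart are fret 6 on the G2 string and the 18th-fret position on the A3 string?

G2 at fret 6 → C♯3 (MIDI 49); A3 at fret 18 → D♯5 (MIDI 75).
49 − 75 = -26, so the two pitches are 26 semitones apart, with D♯5 the higher.

26 semitones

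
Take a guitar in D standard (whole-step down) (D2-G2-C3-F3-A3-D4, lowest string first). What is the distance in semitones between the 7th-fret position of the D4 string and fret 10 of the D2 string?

21 semitones

D4 at fret 7 → A4 (MIDI 69); D2 at fret 10 → C3 (MIDI 48).
69 − 48 = 21, so the two pitches are 21 semitones apart, with A4 the higher.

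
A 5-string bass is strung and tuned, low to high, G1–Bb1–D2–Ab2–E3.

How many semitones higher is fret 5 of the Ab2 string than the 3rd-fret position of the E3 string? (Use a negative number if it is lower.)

-6 semitones

Ab2 at fret 5 → Db3 (MIDI 49); E3 at fret 3 → G3 (MIDI 55).
49 − 55 = -6, so the two pitches are 6 semitones apart.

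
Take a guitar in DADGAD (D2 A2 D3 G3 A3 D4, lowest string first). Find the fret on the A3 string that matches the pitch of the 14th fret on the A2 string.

2

Fret 14 on A2 is MIDI 45 + 14 = 59 (B3). On the A3 string (open MIDI 57), that pitch is 59 − 57 = fret 2.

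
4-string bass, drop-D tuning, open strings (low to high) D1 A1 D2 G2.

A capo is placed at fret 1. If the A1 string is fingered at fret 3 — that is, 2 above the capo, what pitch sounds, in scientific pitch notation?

The capo raises the open A1 by 1 semitone to A#1; fretting 2 more gives A1 + 1 + 2 = A1 + 3 semitones = C2.

C2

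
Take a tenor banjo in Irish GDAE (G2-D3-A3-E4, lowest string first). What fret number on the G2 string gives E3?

9

E3 is 9 semitones above the open G2 (G–G#–A–A#–B–C–C#–D–D#–E), so it sits at fret 9.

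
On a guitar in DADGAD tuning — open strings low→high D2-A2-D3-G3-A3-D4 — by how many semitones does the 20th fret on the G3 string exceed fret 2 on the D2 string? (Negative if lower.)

G3 at fret 20 → D♯5 (MIDI 75); D2 at fret 2 → E2 (MIDI 40).
75 − 40 = 35, so the two pitches are 35 semitones apart.

35 semitones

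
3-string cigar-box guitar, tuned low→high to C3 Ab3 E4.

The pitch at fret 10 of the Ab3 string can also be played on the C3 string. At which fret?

Ab3 at fret 10 is Ab3 + 10 semitones = Gb4.
The open C3 string is 8 semitones below the open Ab3, so the same pitch on the C3 string lies at fret 10 + 8 = 18.

18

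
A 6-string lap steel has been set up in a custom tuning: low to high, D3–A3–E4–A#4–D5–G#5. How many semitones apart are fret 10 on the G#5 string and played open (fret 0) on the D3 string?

40 semitones

G#5 at fret 10 → F#6 (MIDI 90); D3 at fret 0 → D3 (MIDI 50).
90 − 50 = 40, so the two pitches are 40 semitones apart, with F#6 the higher.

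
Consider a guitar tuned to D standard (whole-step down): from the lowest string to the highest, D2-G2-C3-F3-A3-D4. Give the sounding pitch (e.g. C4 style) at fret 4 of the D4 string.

F#4

The open D4 string plus 4 semitones: D–D#–E–F–F#.
No B→C boundary is crossed, so the octave stays at 4.
(Equivalently spelled Gb4.)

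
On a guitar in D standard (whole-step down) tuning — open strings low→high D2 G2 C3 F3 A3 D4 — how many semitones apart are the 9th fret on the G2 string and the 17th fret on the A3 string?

22 semitones

G2 at fret 9 → E3 (MIDI 52); A3 at fret 17 → D5 (MIDI 74).
52 − 74 = -22, so the two pitches are 22 semitones apart, with D5 the higher.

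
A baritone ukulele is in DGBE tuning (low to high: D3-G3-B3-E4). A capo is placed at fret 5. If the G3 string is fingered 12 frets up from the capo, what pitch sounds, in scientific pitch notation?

The capo raises the open G3 by 5 semitones to C4; fretting 12 more gives G3 + 5 + 12 = G3 + 17 semitones = C5.

C5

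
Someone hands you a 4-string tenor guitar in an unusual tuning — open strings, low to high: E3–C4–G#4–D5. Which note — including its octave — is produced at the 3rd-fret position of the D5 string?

F5

Each fret is one semitone, so D5 + 3 = F5.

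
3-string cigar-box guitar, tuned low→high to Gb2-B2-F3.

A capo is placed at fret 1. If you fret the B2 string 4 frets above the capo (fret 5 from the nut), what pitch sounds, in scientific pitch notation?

E3

The capo raises the open B2 by 1 semitone to C3; fretting 4 more gives B2 + 1 + 4 = B2 + 5 semitones = E3.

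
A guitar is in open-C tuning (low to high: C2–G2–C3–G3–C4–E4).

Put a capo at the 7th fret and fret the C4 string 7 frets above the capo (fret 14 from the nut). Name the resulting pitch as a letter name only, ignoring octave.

The capo raises the open C4 by 7 semitones to G4; fretting 7 more gives C4 + 7 + 7 = C4 + 14 semitones, landing on D.

D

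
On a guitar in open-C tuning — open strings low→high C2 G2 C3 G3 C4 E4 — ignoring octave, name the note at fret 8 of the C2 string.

C2 is MIDI 36. Adding 8 gives 44; 44 mod 12 = 8, i.e. G#.
(Equivalently spelled Ab.)

G#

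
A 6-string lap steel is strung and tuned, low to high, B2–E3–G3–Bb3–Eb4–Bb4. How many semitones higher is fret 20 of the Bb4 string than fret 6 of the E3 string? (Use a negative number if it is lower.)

Bb4 at fret 20 → Gb6 (MIDI 90); E3 at fret 6 → Bb3 (MIDI 58).
90 − 58 = 32, so the two pitches are 32 semitones apart.

32 semitones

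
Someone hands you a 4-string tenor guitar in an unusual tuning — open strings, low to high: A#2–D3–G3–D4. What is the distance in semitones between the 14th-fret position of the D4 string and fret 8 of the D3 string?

D4 at fret 14 → E5 (MIDI 76); D3 at fret 8 → A#3 (MIDI 58).
76 − 58 = 18, so the two pitches are 18 semitones apart, with E5 the higher.

18 semitones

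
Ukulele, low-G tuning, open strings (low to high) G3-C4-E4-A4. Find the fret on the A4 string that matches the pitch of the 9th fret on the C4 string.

C4 at fret 9 is C4 + 9 semitones = A4.
The open A4 string is 9 semitones above the open C4, so the same pitch on the A4 string lies at fret 9 − 9 = 0.

0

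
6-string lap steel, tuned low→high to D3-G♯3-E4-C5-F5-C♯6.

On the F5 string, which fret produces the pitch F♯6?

F♯6 is 13 semitones above the open F5 (F–F#–G–G#–…–E–F–F#), so it sits at fret 13.

13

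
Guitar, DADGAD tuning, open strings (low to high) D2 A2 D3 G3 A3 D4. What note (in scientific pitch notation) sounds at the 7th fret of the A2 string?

E3

A2 is MIDI 45. Adding 7 gives 52, which is E3.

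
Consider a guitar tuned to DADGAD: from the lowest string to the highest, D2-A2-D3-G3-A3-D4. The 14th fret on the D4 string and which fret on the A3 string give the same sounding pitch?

19

D4 at fret 14 is D4 + 14 semitones = E5.
The open A3 string is 5 semitones below the open D4, so the same pitch on the A3 string lies at fret 14 + 5 = 19.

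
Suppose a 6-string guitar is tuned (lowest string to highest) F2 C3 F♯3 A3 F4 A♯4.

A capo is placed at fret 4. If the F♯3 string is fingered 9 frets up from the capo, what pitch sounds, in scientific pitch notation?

The capo raises the open F♯3 by 4 semitones to A♯3; fretting 9 more gives F♯3 + 4 + 9 = F♯3 + 13 semitones = G4.

G4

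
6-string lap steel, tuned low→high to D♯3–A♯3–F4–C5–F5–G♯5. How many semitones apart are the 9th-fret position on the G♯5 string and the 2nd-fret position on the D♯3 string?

G♯5 at fret 9 → F6 (MIDI 89); D♯3 at fret 2 → F3 (MIDI 53).
89 − 53 = 36, so the two pitches are 36 semitones apart, with F6 the higher.

36 semitones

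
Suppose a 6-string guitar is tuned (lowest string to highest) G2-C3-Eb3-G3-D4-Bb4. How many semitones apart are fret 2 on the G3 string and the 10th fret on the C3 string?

G3 at fret 2 → A3 (MIDI 57); C3 at fret 10 → Bb3 (MIDI 58).
57 − 58 = -1, so the two pitches are 1 semitone apart, with Bb3 the higher.

1 semitone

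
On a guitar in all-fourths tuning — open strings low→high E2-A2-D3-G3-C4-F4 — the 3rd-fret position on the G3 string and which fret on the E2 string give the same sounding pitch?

Fret 3 on G3 is MIDI 55 + 3 = 58 (A♯3). On the E2 string (open MIDI 40), that pitch is 58 − 40 = fret 18.

18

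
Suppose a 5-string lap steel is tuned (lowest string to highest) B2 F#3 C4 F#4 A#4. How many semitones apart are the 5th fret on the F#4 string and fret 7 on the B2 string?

F#4 at fret 5 → B4 (MIDI 71); B2 at fret 7 → F#3 (MIDI 54).
71 − 54 = 17, so the two pitches are 17 semitones apart, with B4 the higher.

17 semitones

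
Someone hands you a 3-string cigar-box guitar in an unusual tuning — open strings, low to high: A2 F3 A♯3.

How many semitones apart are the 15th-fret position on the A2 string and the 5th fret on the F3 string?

A2 at fret 15 → C4 (MIDI 60); F3 at fret 5 → A♯3 (MIDI 58).
60 − 58 = 2, so the two pitches are 2 semitones apart, with C4 the higher.

2 semitones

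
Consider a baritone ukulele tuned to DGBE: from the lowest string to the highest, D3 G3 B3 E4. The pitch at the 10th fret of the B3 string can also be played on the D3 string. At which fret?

B3 at fret 10 is B3 + 10 semitones = A4.
The open D3 string is 9 semitones below the open B3, so the same pitch on the D3 string lies at fret 10 + 9 = 19.

19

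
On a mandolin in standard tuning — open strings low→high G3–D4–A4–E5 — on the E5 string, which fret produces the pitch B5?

B5 is 7 semitones above the open E5 (E–F–F#–G–G#–A–A#–B), so it sits at fret 7.

7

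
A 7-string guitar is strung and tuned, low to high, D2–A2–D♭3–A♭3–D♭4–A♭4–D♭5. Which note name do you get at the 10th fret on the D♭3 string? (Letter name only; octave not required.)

The open D♭3 string plus 10 semitones: Db–D–Eb–E–…–A–Bb–B.

B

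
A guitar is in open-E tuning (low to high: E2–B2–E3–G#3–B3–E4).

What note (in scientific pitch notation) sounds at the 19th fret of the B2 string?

F#4

Each fret is one semitone, so B2 + 19 = F#4.
(Equivalently spelled Gb4.)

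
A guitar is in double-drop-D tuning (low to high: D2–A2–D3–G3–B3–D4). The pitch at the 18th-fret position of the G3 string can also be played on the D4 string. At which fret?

11

Fret 18 on G3 is MIDI 55 + 18 = 73 (C#5). On the D4 string (open MIDI 62), that pitch is 73 − 62 = fret 11.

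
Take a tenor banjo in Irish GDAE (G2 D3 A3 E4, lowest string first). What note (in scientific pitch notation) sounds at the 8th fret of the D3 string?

D3 is MIDI 50. Adding 8 gives 58, which is A#3.
(Equivalently spelled Bb3.)

A#3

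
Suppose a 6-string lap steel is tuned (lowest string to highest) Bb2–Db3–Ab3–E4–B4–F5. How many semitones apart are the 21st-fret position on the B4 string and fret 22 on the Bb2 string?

24 semitones

B4 at fret 21 → Ab6 (MIDI 92); Bb2 at fret 22 → Ab4 (MIDI 68).
92 − 68 = 24, so the two pitches are 24 semitones apart, with Ab6 the higher.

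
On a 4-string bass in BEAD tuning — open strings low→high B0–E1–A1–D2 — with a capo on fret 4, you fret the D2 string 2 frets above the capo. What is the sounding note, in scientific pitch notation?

G#2

The capo raises the open D2 by 4 semitones to F#2; fretting 2 more gives D2 + 4 + 2 = D2 + 6 semitones = G#2.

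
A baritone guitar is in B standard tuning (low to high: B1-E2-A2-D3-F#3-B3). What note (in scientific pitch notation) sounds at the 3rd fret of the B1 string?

D2

B1 is MIDI 35. Adding 3 gives 38, which is D2.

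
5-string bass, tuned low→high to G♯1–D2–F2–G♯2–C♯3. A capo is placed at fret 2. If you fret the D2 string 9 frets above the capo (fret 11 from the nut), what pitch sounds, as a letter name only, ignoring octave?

The capo raises the open D2 by 2 semitones to E2; fretting 9 more gives D2 + 2 + 9 = D2 + 11 semitones, landing on C♯.
(Also written D♭.)

C♯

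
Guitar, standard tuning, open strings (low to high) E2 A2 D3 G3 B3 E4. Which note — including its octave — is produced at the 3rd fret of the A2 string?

Each fret is one semitone, so A2 + 3 = C3.

C3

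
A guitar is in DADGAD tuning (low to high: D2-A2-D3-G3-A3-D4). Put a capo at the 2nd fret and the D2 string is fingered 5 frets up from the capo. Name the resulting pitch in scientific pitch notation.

The capo raises the open D2 by 2 semitones to E2; fretting 5 more gives D2 + 2 + 5 = D2 + 7 semitones = A2.

A2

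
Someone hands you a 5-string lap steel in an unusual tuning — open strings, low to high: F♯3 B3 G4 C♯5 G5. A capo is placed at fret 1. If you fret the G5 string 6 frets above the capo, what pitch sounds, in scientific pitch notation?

D6

The capo raises the open G5 by 1 semitone to G♯5; fretting 6 more gives G5 + 1 + 6 = G5 + 7 semitones = D6.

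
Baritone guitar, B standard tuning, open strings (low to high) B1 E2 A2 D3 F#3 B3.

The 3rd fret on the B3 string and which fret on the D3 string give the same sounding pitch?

Fret 3 on B3 is MIDI 59 + 3 = 62 (D4). On the D3 string (open MIDI 50), that pitch is 62 − 50 = fret 12.

12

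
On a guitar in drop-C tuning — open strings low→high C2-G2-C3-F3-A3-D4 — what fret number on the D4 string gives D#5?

13

D#5 is 13 semitones above the open D4 (D–D#–E–F–…–C#–D–D#), so it sits at fret 13.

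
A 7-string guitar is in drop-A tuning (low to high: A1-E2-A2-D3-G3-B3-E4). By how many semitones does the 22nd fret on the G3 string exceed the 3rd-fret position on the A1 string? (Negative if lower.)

G3 at fret 22 → F5 (MIDI 77); A1 at fret 3 → C2 (MIDI 36).
77 − 36 = 41, so the two pitches are 41 semitones apart.

41 semitones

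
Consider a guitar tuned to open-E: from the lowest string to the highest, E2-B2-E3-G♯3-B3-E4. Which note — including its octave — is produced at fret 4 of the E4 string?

The open E4 string plus 4 semitones: E–F–F#–G–G#.
No B→C boundary is crossed, so the octave stays at 4.
(Equivalently spelled A♭4.)

G♯4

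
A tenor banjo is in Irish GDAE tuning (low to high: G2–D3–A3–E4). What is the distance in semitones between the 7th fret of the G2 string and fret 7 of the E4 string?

G2 at fret 7 → D3 (MIDI 50); E4 at fret 7 → B4 (MIDI 71).
50 − 71 = -21, so the two pitches are 21 semitones apart, with B4 the higher.

21 semitones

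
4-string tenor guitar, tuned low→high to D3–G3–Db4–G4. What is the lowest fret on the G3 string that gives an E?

9

From G3, count semitones up the chromatic scale until reaching E: G–Ab–A–Bb–B–C–Db–D–Eb–E — 9 steps.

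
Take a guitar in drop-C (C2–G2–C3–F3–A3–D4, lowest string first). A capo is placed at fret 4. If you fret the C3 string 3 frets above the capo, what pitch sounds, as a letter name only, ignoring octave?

The capo raises the open C3 by 4 semitones to E3; fretting 3 more gives C3 + 4 + 3 = C3 + 7 semitones, landing on G.

G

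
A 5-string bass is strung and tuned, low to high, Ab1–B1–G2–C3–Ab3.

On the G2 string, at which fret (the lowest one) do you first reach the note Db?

From G2, count semitones up the chromatic scale until reaching Db: G–Ab–A–Bb–B–C–Db — 6 steps.

6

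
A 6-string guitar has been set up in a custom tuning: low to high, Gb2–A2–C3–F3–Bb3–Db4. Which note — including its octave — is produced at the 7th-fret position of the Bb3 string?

F4

Each fret is one semitone, so Bb3 + 7 = F4.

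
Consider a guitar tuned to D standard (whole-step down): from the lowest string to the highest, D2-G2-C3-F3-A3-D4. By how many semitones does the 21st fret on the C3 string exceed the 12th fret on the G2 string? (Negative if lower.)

C3 at fret 21 → A4 (MIDI 69); G2 at fret 12 → G3 (MIDI 55).
69 − 55 = 14, so the two pitches are 14 semitones apart.

14 semitones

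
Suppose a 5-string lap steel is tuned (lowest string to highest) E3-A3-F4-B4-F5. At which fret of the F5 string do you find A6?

16

A6 is 16 semitones above the open F5 (F–F#–G–G#–…–G–G#–A), so it sits at fret 16.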